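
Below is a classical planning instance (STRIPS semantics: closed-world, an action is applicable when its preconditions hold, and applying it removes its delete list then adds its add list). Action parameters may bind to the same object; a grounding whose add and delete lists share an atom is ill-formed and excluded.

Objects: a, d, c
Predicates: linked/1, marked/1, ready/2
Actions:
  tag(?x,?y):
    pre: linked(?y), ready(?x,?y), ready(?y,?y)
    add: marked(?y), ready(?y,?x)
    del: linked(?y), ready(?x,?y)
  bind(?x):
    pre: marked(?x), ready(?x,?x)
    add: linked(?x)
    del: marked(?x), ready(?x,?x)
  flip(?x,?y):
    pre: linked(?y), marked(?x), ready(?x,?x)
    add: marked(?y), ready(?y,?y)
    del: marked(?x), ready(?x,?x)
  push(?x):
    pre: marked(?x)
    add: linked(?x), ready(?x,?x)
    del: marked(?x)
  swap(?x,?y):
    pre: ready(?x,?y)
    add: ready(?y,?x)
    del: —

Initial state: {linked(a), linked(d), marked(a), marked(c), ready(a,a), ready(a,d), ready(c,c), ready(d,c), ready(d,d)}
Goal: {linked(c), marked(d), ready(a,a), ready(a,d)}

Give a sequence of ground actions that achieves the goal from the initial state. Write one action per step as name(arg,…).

tag(a,d); tag(d,a); bind(c)

1. tag(a,d)  →  {linked(a), marked(a), marked(c), marked(d), ready(a,a), ready(c,c), ready(d,a), ready(d,c), ready(d,d)}
2. tag(d,a)  →  {marked(a), marked(c), marked(d), ready(a,a), ready(a,d), ready(c,c), ready(d,c), ready(d,d)}
3. bind(c)  →  {linked(c), marked(a), marked(d), ready(a,a), ready(a,d), ready(d,c), ready(d,d)}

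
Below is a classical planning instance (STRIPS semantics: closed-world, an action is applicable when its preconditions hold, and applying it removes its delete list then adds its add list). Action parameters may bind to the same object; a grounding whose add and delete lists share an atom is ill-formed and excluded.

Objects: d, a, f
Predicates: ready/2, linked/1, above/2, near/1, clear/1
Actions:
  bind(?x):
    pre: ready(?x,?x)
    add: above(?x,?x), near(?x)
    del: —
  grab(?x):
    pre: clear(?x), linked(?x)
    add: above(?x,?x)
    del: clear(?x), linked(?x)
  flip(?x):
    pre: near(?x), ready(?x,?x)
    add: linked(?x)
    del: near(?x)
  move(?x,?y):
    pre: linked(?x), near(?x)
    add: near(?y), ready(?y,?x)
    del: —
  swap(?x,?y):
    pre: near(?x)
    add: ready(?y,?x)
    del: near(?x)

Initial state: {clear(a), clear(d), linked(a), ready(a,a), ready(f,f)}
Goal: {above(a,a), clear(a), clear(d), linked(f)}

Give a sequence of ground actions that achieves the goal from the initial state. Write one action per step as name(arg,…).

1. bind(a)  →  {above(a,a), clear(a), clear(d), linked(a), near(a), ready(a,a), ready(f,f)}
2. bind(f)  →  {above(a,a), above(f,f), clear(a), clear(d), linked(a), near(a), near(f), ready(a,a), ready(f,f)}
3. flip(f)  →  {above(a,a), above(f,f), clear(a), clear(d), linked(a), linked(f), near(a), ready(a,a), ready(f,f)}

bind(a); bind(f); flip(f)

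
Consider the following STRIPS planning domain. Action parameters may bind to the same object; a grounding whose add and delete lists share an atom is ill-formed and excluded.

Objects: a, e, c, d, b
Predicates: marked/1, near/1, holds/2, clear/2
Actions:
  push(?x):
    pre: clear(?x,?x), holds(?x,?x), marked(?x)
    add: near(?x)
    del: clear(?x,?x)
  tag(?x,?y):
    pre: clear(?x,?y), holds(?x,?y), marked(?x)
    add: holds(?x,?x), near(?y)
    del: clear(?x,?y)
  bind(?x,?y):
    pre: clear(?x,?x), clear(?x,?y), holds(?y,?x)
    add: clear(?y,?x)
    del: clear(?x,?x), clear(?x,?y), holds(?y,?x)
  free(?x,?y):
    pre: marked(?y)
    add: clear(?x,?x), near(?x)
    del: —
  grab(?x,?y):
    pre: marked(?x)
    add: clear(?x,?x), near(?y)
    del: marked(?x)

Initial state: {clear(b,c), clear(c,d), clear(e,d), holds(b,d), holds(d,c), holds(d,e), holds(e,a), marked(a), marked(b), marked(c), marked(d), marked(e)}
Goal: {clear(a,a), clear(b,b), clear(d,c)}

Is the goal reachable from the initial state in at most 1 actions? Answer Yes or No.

1. free(a,a)  →  {clear(a,a), clear(b,c), clear(c,d), clear(e,d), holds(b,d), holds(d,c), holds(d,e), holds(e,a), marked(a), marked(b), marked(c), marked(d), marked(e), near(a)}
2. free(c,a)  →  {clear(a,a), clear(b,c), clear(c,c), clear(c,d), clear(e,d), holds(b,d), holds(d,c), holds(d,e), holds(e,a), marked(a), marked(b), marked(c), marked(d), marked(e), near(a), near(c)}
3. bind(c,d)  →  {clear(a,a), clear(b,c), clear(d,c), clear(e,d), holds(b,d), holds(d,e), holds(e,a), marked(a), marked(b), marked(c), marked(d), marked(e), near(a), near(c)}
4. free(b,a)  →  {clear(a,a), clear(b,b), clear(b,c), clear(d,c), clear(e,d), holds(b,d), holds(d,e), holds(e,a), marked(a), marked(b), marked(c), marked(d), marked(e), near(a), near(b), near(c)}
optimal plan length = 4; 4 > 1

No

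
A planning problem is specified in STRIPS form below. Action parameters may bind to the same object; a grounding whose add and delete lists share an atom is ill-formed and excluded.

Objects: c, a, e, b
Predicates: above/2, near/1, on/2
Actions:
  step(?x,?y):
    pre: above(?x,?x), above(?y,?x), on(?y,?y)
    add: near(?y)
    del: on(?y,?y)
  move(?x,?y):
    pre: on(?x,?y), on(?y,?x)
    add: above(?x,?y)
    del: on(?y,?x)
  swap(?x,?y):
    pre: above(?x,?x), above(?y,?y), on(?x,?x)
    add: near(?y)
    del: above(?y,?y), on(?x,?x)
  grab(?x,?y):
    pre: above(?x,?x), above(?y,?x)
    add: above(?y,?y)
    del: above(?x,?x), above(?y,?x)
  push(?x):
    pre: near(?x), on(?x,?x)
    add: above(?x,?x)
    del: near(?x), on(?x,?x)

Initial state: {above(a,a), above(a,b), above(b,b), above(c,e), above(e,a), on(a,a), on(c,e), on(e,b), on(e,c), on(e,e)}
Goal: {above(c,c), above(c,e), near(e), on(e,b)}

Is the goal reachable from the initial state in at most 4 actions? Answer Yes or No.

1. step(a,e)  →  {above(a,a), above(a,b), above(b,b), above(c,e), above(e,a), near(e), on(a,a), on(c,e), on(e,b), on(e,c)}
2. grab(a,e)  →  {above(a,b), above(b,b), above(c,e), above(e,e), near(e), on(a,a), on(c,e), on(e,b), on(e,c)}
3. grab(e,c)  →  {above(a,b), above(b,b), above(c,c), near(e), on(a,a), on(c,e), on(e,b), on(e,c)}
4. move(c,e)  →  {above(a,b), above(b,b), above(c,c), above(c,e), near(e), on(a,a), on(c,e), on(e,b)}
optimal plan length = 4; 4 ≤ 4

Yes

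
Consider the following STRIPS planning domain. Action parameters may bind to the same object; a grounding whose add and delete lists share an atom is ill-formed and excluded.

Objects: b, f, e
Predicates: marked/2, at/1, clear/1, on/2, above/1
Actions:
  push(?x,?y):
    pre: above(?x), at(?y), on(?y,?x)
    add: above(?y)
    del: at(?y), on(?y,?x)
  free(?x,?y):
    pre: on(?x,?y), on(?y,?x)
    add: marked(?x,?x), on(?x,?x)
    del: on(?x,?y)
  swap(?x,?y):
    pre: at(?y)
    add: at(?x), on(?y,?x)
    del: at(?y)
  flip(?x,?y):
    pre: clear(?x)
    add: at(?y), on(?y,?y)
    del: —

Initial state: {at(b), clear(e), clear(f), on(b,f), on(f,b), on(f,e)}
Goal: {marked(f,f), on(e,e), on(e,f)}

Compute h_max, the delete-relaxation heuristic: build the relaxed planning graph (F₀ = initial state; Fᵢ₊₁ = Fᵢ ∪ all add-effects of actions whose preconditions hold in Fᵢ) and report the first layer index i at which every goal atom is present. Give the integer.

F0 = init (6 atoms)
F1 = F0 ∪ {at(e), at(f), marked(b,b), marked(f,f), on(b,b), on(b,e), on(e,e), on(f,f)}  (14 atoms)
F2 = F1 ∪ {on(e,b), on(e,f)}  (16 atoms)
goal ⊆ F2  ⇒  h_max = 2

2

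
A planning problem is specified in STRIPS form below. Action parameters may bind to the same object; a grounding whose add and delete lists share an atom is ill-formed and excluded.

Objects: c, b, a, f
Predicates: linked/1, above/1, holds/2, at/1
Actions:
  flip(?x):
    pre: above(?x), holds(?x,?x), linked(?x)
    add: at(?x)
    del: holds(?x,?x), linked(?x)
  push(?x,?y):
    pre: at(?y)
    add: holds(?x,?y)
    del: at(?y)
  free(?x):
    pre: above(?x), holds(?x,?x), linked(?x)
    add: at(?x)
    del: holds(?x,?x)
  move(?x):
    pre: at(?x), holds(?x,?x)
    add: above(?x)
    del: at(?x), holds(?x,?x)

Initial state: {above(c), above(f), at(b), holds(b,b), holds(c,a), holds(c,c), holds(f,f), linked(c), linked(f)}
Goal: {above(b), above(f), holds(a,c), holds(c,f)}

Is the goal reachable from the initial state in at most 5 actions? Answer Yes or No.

Yes

1. flip(c)  →  {above(c), above(f), at(b), at(c), holds(b,b), holds(c,a), holds(f,f), linked(f)}
2. flip(f)  →  {above(c), above(f), at(b), at(c), at(f), holds(b,b), holds(c,a)}
3. push(c,f)  →  {above(c), above(f), at(b), at(c), holds(b,b), holds(c,a), holds(c,f)}
4. push(a,c)  →  {above(c), above(f), at(b), holds(a,c), holds(b,b), holds(c,a), holds(c,f)}
5. move(b)  →  {above(b), above(c), above(f), holds(a,c), holds(c,a), holds(c,f)}
optimal plan length = 5; 5 ≤ 5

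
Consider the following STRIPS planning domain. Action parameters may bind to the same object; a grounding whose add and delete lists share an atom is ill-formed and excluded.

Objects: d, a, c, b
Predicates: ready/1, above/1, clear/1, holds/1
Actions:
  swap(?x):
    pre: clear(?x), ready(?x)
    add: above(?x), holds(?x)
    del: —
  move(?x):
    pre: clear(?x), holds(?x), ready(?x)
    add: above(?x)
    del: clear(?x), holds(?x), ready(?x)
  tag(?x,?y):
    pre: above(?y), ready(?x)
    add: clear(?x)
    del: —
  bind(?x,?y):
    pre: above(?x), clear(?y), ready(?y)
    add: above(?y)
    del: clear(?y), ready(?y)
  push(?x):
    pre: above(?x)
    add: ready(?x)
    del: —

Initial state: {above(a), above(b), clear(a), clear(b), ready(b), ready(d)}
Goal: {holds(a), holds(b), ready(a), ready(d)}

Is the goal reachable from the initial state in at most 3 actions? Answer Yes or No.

1. swap(b)  →  {above(a), above(b), clear(a), clear(b), holds(b), ready(b), ready(d)}
2. push(a)  →  {above(a), above(b), clear(a), clear(b), holds(b), ready(a), ready(b), ready(d)}
3. swap(a)  →  {above(a), above(b), clear(a), clear(b), holds(a), holds(b), ready(a), ready(b), ready(d)}
optimal plan length = 3; 3 ≤ 3

Yes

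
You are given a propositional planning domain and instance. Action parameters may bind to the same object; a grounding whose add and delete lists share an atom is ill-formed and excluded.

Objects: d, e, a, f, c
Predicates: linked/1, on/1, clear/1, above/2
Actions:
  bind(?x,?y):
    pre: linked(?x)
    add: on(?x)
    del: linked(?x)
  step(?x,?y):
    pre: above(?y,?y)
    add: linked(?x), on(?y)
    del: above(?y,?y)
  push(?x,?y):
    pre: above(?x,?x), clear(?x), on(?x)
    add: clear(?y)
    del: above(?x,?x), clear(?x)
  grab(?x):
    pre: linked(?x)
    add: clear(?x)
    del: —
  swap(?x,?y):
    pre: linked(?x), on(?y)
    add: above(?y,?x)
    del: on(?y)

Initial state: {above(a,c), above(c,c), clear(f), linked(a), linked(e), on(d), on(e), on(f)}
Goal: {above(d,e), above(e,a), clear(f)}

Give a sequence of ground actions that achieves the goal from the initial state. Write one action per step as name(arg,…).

1. swap(e,d)  →  {above(a,c), above(c,c), above(d,e), clear(f), linked(a), linked(e), on(e), on(f)}
2. swap(a,e)  →  {above(a,c), above(c,c), above(d,e), above(e,a), clear(f), linked(a), linked(e), on(f)}

swap(e,d); swap(a,e)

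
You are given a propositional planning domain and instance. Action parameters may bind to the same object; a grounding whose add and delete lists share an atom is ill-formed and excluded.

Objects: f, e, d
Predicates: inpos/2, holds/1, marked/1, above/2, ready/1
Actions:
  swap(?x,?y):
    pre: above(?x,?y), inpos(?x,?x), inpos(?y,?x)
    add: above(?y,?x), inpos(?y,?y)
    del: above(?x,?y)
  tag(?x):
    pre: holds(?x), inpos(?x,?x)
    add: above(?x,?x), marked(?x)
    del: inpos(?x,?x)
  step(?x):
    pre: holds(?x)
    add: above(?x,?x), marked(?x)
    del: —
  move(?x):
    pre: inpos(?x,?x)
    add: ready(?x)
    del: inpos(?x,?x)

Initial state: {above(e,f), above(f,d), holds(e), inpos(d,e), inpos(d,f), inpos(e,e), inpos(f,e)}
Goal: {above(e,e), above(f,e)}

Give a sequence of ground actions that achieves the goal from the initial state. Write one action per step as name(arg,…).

swap(e,f); tag(e)

1. swap(e,f)  →  {above(f,d), above(f,e), holds(e), inpos(d,e), inpos(d,f), inpos(e,e), inpos(f,e), inpos(f,f)}
2. tag(e)  →  {above(e,e), above(f,d), above(f,e), holds(e), inpos(d,e), inpos(d,f), inpos(f,e), inpos(f,f), marked(e)}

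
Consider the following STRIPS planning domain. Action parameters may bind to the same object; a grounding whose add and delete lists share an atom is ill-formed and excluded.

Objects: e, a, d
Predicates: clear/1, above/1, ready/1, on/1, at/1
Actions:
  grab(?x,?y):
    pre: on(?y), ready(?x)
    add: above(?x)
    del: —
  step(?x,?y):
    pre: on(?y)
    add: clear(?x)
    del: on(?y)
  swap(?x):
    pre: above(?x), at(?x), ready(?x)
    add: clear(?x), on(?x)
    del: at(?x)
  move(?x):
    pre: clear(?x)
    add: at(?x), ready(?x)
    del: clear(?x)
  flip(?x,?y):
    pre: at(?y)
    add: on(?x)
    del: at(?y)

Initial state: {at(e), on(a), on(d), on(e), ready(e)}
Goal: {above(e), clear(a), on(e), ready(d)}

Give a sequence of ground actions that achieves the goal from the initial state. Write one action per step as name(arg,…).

grab(e,e); step(a,a); step(d,d); move(d)

1. grab(e,e)  →  {above(e), at(e), on(a), on(d), on(e), ready(e)}
2. step(a,a)  →  {above(e), at(e), clear(a), on(d), on(e), ready(e)}
3. step(d,d)  →  {above(e), at(e), clear(a), clear(d), on(e), ready(e)}
4. move(d)  →  {above(e), at(d), at(e), clear(a), on(e), ready(d), ready(e)}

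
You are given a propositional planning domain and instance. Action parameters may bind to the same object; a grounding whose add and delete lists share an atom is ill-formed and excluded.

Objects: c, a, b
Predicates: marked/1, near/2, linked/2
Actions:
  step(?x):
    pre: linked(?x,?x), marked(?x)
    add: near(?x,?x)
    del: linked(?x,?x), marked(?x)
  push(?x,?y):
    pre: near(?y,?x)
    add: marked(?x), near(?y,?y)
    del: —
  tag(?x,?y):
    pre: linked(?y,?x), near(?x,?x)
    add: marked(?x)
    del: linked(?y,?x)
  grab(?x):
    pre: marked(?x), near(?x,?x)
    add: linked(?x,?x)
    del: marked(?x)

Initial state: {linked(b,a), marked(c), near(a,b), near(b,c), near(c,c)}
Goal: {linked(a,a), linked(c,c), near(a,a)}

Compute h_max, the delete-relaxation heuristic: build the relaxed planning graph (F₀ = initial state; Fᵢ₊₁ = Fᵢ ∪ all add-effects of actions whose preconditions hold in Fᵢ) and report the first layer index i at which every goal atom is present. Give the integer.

F0 = init (5 atoms)
F1 = F0 ∪ {linked(c,c), marked(b), near(a,a), near(b,b)}  (9 atoms)
F2 = F1 ∪ {linked(b,b), marked(a)}  (11 atoms)
F3 = F2 ∪ {linked(a,a)}  (12 atoms)
goal ⊆ F3  ⇒  h_max = 3

3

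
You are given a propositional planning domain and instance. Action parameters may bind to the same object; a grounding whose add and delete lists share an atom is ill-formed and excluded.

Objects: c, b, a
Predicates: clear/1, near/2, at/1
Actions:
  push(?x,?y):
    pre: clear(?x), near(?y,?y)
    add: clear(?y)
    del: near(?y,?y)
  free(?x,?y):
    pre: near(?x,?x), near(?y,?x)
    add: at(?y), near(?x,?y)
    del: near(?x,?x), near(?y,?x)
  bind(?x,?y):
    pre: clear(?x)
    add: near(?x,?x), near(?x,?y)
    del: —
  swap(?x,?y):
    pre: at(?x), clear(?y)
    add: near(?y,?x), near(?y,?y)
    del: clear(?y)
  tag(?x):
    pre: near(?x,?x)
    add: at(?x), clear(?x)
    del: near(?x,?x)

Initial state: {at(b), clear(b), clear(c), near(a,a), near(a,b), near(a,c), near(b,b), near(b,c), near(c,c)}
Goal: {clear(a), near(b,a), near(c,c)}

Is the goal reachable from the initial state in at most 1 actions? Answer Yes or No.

1. push(c,a)  →  {at(b), clear(a), clear(b), clear(c), near(a,b), near(a,c), near(b,b), near(b,c), near(c,c)}
2. free(b,a)  →  {at(a), at(b), clear(a), clear(b), clear(c), near(a,c), near(b,a), near(b,c), near(c,c)}
optimal plan length = 2; 2 > 1

No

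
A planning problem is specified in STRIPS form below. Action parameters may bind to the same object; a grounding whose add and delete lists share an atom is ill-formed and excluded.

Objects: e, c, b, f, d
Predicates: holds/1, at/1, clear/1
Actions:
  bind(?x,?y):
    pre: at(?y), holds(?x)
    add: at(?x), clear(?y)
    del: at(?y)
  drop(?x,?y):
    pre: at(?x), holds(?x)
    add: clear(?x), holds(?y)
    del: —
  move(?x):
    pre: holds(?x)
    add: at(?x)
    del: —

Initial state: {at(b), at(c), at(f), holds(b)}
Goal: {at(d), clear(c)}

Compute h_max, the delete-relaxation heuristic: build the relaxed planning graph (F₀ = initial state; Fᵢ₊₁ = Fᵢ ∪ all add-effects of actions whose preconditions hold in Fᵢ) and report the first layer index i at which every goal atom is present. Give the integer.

F0 = init (4 atoms)
F1 = F0 ∪ {clear(b), clear(c), clear(f), holds(c), holds(d), holds(e), holds(f)}  (11 atoms)
F2 = F1 ∪ {at(d), at(e)}  (13 atoms)
goal ⊆ F2  ⇒  h_max = 2

2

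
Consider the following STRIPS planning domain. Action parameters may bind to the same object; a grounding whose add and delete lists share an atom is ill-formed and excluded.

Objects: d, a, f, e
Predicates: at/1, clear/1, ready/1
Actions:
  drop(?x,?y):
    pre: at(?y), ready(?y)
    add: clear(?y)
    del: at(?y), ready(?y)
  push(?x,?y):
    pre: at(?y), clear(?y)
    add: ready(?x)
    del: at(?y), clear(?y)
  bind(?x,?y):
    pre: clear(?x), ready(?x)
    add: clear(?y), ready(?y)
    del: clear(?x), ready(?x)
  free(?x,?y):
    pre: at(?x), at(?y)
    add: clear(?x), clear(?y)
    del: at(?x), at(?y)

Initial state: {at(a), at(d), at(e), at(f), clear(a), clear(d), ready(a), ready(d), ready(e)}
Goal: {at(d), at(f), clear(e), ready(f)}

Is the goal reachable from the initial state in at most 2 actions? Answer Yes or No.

Yes

1. drop(d,e)  →  {at(a), at(d), at(f), clear(a), clear(d), clear(e), ready(a), ready(d)}
2. push(f,a)  →  {at(d), at(f), clear(d), clear(e), ready(a), ready(d), ready(f)}
optimal plan length = 2; 2 ≤ 2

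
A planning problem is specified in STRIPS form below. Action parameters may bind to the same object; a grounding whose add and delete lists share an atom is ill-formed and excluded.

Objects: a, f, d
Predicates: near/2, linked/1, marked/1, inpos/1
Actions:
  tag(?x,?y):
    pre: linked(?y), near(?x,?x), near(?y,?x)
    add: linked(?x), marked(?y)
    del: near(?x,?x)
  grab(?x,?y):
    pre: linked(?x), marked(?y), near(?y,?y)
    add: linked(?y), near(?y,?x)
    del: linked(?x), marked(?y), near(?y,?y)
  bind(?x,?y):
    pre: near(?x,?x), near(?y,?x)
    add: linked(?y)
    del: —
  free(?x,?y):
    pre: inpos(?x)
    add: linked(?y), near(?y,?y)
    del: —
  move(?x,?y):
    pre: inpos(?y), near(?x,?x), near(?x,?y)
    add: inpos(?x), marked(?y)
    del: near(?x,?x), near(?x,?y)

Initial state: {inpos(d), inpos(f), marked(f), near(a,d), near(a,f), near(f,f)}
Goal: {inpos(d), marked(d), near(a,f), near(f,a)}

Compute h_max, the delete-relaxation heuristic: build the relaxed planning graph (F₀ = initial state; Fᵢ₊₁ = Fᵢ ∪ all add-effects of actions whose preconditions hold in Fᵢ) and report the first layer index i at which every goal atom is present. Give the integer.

F0 = init (6 atoms)
F1 = F0 ∪ {linked(a), linked(d), linked(f), near(a,a), near(d,d)}  (11 atoms)
F2 = F1 ∪ {inpos(a), marked(a), marked(d), near(f,a), near(f,d)}  (16 atoms)
goal ⊆ F2  ⇒  h_max = 2

2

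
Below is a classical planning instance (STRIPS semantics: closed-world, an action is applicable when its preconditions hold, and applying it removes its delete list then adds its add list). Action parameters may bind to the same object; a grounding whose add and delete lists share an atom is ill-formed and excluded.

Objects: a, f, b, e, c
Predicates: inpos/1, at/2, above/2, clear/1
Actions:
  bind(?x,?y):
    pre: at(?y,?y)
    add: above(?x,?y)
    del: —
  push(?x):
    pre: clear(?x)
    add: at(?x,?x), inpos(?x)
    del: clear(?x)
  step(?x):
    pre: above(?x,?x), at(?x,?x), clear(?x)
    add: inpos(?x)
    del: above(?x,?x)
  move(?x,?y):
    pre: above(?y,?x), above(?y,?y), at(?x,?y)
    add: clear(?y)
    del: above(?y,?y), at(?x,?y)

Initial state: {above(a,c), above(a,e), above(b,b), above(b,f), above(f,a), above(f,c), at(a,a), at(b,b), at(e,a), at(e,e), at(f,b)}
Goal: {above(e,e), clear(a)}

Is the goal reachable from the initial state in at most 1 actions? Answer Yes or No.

No

1. bind(a,a)  →  {above(a,a), above(a,c), above(a,e), above(b,b), above(b,f), above(f,a), above(f,c), at(a,a), at(b,b), at(e,a), at(e,e), at(f,b)}
2. bind(e,e)  →  {above(a,a), above(a,c), above(a,e), above(b,b), above(b,f), above(e,e), above(f,a), above(f,c), at(a,a), at(b,b), at(e,a), at(e,e), at(f,b)}
3. move(a,a)  →  {above(a,c), above(a,e), above(b,b), above(b,f), above(e,e), above(f,a), above(f,c), at(b,b), at(e,a), at(e,e), at(f,b), clear(a)}
optimal plan length = 3; 3 > 1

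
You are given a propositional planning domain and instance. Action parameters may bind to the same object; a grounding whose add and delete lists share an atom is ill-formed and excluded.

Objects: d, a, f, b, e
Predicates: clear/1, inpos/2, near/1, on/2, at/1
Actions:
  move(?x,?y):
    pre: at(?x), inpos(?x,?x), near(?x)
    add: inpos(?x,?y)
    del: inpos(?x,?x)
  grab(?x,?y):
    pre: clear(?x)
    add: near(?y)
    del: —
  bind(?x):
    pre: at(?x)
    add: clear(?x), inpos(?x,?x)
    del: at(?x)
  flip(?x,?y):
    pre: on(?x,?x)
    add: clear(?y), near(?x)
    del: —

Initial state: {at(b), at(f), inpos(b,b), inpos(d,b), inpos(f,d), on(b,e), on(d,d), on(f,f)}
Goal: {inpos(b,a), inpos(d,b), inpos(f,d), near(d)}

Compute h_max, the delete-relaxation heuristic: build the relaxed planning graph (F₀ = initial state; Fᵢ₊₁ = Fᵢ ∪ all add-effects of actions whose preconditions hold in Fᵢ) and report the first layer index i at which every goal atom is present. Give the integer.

3

F0 = init (8 atoms)
F1 = F0 ∪ {clear(a), clear(b), clear(d), clear(e), clear(f), inpos(f,f), near(d), near(f)}  (16 atoms)
F2 = F1 ∪ {inpos(f,a), inpos(f,b), inpos(f,e), near(a), near(b), near(e)}  (22 atoms)
F3 = F2 ∪ {inpos(b,a), inpos(b,d), inpos(b,e), inpos(b,f)}  (26 atoms)
goal ⊆ F3  ⇒  h_max = 3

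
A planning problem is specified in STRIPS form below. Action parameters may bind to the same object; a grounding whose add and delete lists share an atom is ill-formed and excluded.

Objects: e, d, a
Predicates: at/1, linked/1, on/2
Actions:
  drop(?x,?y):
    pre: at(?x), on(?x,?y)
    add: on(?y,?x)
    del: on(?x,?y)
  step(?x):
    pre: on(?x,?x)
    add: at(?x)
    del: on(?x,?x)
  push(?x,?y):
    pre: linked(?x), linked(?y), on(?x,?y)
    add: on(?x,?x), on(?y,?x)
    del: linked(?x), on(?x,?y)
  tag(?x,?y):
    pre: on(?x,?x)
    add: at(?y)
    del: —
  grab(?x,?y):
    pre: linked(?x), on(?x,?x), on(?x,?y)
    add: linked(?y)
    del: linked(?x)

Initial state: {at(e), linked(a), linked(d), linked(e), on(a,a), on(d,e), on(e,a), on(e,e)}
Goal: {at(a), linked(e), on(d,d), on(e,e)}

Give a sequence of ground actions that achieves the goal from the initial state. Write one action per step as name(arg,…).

step(a); push(d,e)

1. step(a)  →  {at(a), at(e), linked(a), linked(d), linked(e), on(d,e), on(e,a), on(e,e)}
2. push(d,e)  →  {at(a), at(e), linked(a), linked(e), on(d,d), on(e,a), on(e,d), on(e,e)}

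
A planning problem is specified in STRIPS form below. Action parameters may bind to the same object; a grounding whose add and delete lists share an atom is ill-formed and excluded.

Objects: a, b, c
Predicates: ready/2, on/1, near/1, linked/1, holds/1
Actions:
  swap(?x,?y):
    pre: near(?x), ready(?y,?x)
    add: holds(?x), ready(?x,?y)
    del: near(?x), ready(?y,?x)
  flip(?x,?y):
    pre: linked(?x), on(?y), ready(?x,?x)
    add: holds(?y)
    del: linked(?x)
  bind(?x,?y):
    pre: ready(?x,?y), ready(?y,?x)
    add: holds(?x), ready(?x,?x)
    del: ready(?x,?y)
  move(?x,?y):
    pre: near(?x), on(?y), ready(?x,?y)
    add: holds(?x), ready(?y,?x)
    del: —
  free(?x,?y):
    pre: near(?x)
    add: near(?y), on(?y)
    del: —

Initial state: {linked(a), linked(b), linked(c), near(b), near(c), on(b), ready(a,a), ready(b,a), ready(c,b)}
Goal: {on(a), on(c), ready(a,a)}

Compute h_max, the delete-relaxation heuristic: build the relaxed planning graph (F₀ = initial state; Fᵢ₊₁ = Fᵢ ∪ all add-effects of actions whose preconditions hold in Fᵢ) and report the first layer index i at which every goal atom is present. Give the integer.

1

F0 = init (9 atoms)
F1 = F0 ∪ {holds(b), holds(c), near(a), on(a), on(c), ready(b,c)}  (15 atoms)
goal ⊆ F1  ⇒  h_max = 1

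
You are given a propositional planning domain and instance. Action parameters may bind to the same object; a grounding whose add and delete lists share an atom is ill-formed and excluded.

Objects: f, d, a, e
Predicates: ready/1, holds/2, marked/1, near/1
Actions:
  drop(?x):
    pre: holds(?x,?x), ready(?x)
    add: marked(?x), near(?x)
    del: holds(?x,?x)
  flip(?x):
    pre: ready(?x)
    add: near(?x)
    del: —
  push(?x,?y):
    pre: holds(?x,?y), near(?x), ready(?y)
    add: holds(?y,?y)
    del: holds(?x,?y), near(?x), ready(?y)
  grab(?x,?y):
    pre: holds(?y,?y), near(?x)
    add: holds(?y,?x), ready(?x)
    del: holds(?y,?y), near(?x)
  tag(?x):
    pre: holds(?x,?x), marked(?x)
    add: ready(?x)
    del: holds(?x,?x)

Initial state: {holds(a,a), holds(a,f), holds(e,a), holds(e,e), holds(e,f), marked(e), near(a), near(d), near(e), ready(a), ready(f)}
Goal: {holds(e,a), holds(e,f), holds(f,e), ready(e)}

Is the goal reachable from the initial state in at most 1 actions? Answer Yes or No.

1. push(a,f)  →  {holds(a,a), holds(e,a), holds(e,e), holds(e,f), holds(f,f), marked(e), near(d), near(e), ready(a)}
2. grab(e,f)  →  {holds(a,a), holds(e,a), holds(e,e), holds(e,f), holds(f,e), marked(e), near(d), ready(a), ready(e)}
optimal plan length = 2; 2 > 1

No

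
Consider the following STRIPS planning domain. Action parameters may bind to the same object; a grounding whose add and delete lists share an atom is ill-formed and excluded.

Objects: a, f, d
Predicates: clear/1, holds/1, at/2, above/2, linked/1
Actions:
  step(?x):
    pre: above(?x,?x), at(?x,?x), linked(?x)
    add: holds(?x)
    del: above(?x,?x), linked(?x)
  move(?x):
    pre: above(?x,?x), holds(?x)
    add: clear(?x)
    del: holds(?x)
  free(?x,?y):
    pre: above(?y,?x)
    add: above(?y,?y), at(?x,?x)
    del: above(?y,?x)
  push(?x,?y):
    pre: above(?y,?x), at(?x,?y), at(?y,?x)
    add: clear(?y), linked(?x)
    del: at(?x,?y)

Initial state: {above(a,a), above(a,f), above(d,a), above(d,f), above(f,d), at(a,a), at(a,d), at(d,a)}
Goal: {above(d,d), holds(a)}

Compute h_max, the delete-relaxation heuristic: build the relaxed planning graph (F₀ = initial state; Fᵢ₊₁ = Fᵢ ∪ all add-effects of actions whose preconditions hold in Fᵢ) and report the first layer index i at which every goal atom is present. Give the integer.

F0 = init (8 atoms)
F1 = F0 ∪ {above(d,d), above(f,f), at(d,d), at(f,f), clear(a), clear(d), linked(a)}  (15 atoms)
F2 = F1 ∪ {clear(f), holds(a), linked(d), linked(f)}  (19 atoms)
goal ⊆ F2  ⇒  h_max = 2

2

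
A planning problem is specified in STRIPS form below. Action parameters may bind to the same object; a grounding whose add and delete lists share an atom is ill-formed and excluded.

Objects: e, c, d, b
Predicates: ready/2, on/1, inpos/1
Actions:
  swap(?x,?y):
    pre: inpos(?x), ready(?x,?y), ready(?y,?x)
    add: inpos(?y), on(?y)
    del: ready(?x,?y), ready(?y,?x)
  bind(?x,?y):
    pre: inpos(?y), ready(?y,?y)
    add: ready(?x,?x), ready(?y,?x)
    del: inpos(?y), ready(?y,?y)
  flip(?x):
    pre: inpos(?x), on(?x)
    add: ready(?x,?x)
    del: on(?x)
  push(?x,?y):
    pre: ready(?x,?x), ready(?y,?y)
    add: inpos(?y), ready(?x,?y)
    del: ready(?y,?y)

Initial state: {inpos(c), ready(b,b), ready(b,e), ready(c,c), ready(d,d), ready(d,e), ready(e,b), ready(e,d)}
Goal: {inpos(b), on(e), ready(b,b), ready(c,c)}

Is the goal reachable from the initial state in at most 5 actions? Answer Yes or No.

Yes

1. push(c,d)  →  {inpos(c), inpos(d), ready(b,b), ready(b,e), ready(c,c), ready(c,d), ready(d,e), ready(e,b), ready(e,d)}
2. swap(d,e)  →  {inpos(c), inpos(d), inpos(e), on(e), ready(b,b), ready(b,e), ready(c,c), ready(c,d), ready(e,b)}
3. swap(e,b)  →  {inpos(b), inpos(c), inpos(d), inpos(e), on(b), on(e), ready(b,b), ready(c,c), ready(c,d)}
optimal plan length = 3; 3 ≤ 5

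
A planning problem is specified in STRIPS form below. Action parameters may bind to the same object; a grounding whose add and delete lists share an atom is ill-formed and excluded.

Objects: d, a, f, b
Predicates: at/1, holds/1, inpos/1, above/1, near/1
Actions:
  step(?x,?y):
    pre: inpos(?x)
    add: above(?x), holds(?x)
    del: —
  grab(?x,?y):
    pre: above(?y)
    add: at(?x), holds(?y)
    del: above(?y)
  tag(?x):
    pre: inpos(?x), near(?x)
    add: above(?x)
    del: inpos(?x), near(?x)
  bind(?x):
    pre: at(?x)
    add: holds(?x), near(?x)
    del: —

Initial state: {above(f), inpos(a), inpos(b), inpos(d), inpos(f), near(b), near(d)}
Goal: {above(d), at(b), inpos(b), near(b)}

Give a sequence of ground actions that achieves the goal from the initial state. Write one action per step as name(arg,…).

step(d,d); grab(b,f)

1. step(d,d)  →  {above(d), above(f), holds(d), inpos(a), inpos(b), inpos(d), inpos(f), near(b), near(d)}
2. grab(b,f)  →  {above(d), at(b), holds(d), holds(f), inpos(a), inpos(b), inpos(d), inpos(f), near(b), near(d)}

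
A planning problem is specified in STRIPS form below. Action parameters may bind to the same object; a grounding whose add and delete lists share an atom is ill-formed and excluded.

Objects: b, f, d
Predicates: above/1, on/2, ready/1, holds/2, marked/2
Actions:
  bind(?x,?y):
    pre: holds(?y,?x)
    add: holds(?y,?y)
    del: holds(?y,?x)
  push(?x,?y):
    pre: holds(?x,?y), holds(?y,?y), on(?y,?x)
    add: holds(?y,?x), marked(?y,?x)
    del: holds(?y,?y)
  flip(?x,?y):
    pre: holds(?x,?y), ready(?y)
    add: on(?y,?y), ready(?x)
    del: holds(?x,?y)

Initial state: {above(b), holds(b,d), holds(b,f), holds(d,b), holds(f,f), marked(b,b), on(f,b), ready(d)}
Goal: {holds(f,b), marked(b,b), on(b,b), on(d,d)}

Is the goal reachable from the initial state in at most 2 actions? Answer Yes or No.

1. push(b,f)  →  {above(b), holds(b,d), holds(b,f), holds(d,b), holds(f,b), marked(b,b), marked(f,b), on(f,b), ready(d)}
2. flip(b,d)  →  {above(b), holds(b,f), holds(d,b), holds(f,b), marked(b,b), marked(f,b), on(d,d), on(f,b), ready(b), ready(d)}
3. flip(d,b)  →  {above(b), holds(b,f), holds(f,b), marked(b,b), marked(f,b), on(b,b), on(d,d), on(f,b), ready(b), ready(d)}
optimal plan length = 3; 3 > 2

No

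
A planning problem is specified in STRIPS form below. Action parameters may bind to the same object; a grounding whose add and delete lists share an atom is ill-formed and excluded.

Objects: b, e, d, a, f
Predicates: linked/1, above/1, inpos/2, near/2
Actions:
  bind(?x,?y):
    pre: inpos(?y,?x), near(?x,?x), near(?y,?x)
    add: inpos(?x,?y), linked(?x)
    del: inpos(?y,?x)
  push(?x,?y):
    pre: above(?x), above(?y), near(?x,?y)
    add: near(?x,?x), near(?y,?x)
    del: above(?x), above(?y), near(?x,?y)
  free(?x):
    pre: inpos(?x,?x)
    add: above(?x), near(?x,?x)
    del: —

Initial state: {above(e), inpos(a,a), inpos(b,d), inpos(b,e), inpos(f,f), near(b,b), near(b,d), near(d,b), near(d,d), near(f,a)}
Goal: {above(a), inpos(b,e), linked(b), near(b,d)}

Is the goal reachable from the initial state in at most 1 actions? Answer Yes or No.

1. bind(d,b)  →  {above(e), inpos(a,a), inpos(b,e), inpos(d,b), inpos(f,f), linked(d), near(b,b), near(b,d), near(d,b), near(d,d), near(f,a)}
2. bind(b,d)  →  {above(e), inpos(a,a), inpos(b,d), inpos(b,e), inpos(f,f), linked(b), linked(d), near(b,b), near(b,d), near(d,b), near(d,d), near(f,a)}
3. free(a)  →  {above(a), above(e), inpos(a,a), inpos(b,d), inpos(b,e), inpos(f,f), linked(b), linked(d), near(a,a), near(b,b), near(b,d), near(d,b), near(d,d), near(f,a)}
optimal plan length = 3; 3 > 1

No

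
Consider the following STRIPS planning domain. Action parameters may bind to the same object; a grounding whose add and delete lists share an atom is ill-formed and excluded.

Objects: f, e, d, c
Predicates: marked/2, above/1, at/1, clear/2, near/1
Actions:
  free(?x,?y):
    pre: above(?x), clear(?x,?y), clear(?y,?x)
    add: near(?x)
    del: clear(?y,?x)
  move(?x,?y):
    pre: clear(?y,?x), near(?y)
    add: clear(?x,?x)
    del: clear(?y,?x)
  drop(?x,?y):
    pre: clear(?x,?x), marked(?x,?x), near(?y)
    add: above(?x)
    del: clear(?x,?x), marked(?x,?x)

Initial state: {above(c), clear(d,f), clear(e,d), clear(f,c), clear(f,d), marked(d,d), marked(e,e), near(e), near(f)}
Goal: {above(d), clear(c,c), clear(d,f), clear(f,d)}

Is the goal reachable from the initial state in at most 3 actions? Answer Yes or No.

1. move(d,e)  →  {above(c), clear(d,d), clear(d,f), clear(f,c), clear(f,d), marked(d,d), marked(e,e), near(e), near(f)}
2. move(c,f)  →  {above(c), clear(c,c), clear(d,d), clear(d,f), clear(f,d), marked(d,d), marked(e,e), near(e), near(f)}
3. drop(d,f)  →  {above(c), above(d), clear(c,c), clear(d,f), clear(f,d), marked(e,e), near(e), near(f)}
optimal plan length = 3; 3 ≤ 3

Yes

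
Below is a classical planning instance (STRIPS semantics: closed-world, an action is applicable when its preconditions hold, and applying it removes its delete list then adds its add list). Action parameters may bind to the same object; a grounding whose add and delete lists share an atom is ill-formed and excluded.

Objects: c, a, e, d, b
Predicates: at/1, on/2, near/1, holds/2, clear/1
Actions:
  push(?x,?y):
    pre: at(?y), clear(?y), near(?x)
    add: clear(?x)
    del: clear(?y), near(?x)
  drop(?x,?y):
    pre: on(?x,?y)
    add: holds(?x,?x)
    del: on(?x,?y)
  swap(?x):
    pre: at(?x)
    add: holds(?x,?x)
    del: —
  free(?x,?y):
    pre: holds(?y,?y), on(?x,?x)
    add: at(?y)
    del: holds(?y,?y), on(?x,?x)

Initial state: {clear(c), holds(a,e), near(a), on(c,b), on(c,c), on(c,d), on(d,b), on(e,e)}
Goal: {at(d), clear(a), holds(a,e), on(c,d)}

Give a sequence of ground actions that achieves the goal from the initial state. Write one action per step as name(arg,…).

1. drop(c,b)  →  {clear(c), holds(a,e), holds(c,c), near(a), on(c,c), on(c,d), on(d,b), on(e,e)}
2. drop(d,b)  →  {clear(c), holds(a,e), holds(c,c), holds(d,d), near(a), on(c,c), on(c,d), on(e,e)}
3. free(c,c)  →  {at(c), clear(c), holds(a,e), holds(d,d), near(a), on(c,d), on(e,e)}
4. push(a,c)  →  {at(c), clear(a), holds(a,e), holds(d,d), on(c,d), on(e,e)}
5. free(e,d)  →  {at(c), at(d), clear(a), holds(a,e), on(c,d)}

drop(c,b); drop(d,b); free(c,c); push(a,c); free(e,d)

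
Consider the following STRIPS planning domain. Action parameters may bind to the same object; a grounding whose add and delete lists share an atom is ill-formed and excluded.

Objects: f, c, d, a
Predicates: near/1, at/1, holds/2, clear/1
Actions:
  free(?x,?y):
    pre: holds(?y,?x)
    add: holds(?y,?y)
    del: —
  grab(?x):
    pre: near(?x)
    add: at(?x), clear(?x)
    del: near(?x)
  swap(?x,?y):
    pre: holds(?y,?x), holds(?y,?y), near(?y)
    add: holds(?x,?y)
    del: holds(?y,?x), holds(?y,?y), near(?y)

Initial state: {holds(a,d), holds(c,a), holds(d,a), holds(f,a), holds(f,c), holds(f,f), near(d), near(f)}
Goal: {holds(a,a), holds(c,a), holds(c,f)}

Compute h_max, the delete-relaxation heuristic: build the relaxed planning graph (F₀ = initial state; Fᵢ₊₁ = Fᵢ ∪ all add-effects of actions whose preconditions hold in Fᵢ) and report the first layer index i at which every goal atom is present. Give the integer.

1

F0 = init (8 atoms)
F1 = F0 ∪ {at(d), at(f), clear(d), clear(f), holds(a,a), holds(a,f), holds(c,c), holds(c,f), holds(d,d)}  (17 atoms)
goal ⊆ F1  ⇒  h_max = 1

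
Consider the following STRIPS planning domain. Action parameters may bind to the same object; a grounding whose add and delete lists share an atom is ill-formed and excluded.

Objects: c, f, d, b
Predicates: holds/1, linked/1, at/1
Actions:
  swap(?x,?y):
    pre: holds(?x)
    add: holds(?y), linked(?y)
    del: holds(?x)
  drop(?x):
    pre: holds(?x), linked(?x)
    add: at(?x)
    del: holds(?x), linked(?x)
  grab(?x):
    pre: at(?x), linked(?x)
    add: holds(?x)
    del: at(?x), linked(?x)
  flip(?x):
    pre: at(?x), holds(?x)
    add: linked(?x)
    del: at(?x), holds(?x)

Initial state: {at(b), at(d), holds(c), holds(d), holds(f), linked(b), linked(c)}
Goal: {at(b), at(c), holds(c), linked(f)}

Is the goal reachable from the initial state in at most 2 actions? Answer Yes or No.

No

1. swap(d,f)  →  {at(b), at(d), holds(c), holds(f), linked(b), linked(c), linked(f)}
2. drop(c)  →  {at(b), at(c), at(d), holds(f), linked(b), linked(f)}
3. swap(f,c)  →  {at(b), at(c), at(d), holds(c), linked(b), linked(c), linked(f)}
optimal plan length = 3; 3 > 2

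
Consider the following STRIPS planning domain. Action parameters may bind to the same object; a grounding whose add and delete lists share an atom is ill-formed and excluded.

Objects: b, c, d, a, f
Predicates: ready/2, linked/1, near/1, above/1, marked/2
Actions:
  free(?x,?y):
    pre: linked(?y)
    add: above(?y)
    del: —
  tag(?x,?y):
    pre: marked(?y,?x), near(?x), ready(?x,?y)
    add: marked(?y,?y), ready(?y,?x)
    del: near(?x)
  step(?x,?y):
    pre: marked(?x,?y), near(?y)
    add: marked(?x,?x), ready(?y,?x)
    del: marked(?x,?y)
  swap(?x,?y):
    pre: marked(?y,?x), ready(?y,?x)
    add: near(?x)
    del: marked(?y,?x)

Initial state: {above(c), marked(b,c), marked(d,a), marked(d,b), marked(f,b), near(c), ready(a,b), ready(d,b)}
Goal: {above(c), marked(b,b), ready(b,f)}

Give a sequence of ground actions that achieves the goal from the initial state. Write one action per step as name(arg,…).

step(b,c); swap(b,d); step(f,b)

1. step(b,c)  →  {above(c), marked(b,b), marked(d,a), marked(d,b), marked(f,b), near(c), ready(a,b), ready(c,b), ready(d,b)}
2. swap(b,d)  →  {above(c), marked(b,b), marked(d,a), marked(f,b), near(b), near(c), ready(a,b), ready(c,b), ready(d,b)}
3. step(f,b)  →  {above(c), marked(b,b), marked(d,a), marked(f,f), near(b), near(c), ready(a,b), ready(b,f), ready(c,b), ready(d,b)}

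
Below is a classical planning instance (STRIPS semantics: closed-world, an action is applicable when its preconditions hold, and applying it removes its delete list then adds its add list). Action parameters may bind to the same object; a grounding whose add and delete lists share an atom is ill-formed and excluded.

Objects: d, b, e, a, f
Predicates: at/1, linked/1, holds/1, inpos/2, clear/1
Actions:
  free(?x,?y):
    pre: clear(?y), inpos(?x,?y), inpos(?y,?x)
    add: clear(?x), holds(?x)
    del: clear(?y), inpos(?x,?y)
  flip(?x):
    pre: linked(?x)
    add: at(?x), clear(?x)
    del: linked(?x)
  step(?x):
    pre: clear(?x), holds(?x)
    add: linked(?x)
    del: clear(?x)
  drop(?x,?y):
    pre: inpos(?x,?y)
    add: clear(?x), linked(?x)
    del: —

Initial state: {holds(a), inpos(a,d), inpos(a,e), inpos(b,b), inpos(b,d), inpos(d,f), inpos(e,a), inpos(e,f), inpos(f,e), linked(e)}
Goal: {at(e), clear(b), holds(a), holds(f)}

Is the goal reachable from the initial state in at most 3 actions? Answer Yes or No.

Yes

1. flip(e)  →  {at(e), clear(e), holds(a), inpos(a,d), inpos(a,e), inpos(b,b), inpos(b,d), inpos(d,f), inpos(e,a), inpos(e,f), inpos(f,e)}
2. free(f,e)  →  {at(e), clear(f), holds(a), holds(f), inpos(a,d), inpos(a,e), inpos(b,b), inpos(b,d), inpos(d,f), inpos(e,a), inpos(e,f)}
3. drop(b,d)  →  {at(e), clear(b), clear(f), holds(a), holds(f), inpos(a,d), inpos(a,e), inpos(b,b), inpos(b,d), inpos(d,f), inpos(e,a), inpos(e,f), linked(b)}
optimal plan length = 3; 3 ≤ 3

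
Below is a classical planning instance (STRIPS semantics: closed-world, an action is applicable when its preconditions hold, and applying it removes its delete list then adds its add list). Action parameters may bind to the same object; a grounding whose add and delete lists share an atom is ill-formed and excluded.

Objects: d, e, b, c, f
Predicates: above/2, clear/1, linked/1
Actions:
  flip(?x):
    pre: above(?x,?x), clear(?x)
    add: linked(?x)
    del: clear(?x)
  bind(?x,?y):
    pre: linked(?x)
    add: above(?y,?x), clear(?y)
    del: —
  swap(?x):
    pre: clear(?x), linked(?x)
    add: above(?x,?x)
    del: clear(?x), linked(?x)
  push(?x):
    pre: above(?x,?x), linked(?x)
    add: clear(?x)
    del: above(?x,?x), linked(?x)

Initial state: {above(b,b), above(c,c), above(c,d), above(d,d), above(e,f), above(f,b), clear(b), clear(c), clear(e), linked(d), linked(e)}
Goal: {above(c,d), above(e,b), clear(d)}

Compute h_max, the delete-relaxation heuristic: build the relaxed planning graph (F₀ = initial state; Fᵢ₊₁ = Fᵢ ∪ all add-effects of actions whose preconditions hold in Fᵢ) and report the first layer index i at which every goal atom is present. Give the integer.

F0 = init (11 atoms)
F1 = F0 ∪ {above(b,d), above(b,e), above(c,e), above(d,e), above(e,d), above(e,e), above(f,d), above(f,e), clear(d), clear(f), linked(b), linked(c)}  (23 atoms)
F2 = F1 ∪ {above(b,c), above(c,b), above(d,b), above(d,c), above(e,b), above(e,c), above(f,c)}  (30 atoms)
goal ⊆ F2  ⇒  h_max = 2

2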